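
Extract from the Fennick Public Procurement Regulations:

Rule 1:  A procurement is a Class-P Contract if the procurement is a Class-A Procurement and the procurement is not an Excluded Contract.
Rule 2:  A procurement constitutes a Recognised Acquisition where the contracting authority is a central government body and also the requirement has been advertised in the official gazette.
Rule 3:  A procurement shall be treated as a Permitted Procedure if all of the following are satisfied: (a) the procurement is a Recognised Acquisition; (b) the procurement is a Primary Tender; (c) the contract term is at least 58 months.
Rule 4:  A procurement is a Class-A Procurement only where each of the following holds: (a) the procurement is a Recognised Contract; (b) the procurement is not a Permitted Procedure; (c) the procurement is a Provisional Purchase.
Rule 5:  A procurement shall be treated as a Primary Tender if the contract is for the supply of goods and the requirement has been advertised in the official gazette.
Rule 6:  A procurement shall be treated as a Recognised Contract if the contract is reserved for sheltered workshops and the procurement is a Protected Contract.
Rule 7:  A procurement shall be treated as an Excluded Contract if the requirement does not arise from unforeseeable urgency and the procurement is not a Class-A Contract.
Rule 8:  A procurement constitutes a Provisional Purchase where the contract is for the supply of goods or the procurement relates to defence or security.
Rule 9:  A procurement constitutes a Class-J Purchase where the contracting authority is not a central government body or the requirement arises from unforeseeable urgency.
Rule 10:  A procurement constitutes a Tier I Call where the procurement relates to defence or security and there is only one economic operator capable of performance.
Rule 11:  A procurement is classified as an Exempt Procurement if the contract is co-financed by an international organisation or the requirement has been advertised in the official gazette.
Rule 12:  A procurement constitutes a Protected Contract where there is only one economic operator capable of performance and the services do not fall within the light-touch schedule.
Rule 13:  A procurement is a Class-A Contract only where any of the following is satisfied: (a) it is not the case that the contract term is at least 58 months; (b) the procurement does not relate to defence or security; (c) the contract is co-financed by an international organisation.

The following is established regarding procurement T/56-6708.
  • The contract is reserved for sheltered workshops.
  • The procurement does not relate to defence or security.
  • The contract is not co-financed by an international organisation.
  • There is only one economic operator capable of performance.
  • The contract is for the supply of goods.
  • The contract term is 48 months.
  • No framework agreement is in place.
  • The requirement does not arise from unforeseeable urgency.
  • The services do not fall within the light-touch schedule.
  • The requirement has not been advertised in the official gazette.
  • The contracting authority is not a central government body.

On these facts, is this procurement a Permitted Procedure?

rule 2 — Recognised Acquisition: [the contracting authority is a central government body? no] AND [the requirement has been advertised in the official gazette? no] → not satisfied.
rule 5 — Primary Tender: [the contract is for the supply of goods? yes] AND [the requirement has been advertised in the official gazette? no] → not satisfied.
rule 3 — Permitted Procedure: [Recognised Acquisition (rule 2)? no] AND [Primary Tender (rule 5)? no] AND [contract term: 48 months ≥ 58 months? no] → not satisfied.

No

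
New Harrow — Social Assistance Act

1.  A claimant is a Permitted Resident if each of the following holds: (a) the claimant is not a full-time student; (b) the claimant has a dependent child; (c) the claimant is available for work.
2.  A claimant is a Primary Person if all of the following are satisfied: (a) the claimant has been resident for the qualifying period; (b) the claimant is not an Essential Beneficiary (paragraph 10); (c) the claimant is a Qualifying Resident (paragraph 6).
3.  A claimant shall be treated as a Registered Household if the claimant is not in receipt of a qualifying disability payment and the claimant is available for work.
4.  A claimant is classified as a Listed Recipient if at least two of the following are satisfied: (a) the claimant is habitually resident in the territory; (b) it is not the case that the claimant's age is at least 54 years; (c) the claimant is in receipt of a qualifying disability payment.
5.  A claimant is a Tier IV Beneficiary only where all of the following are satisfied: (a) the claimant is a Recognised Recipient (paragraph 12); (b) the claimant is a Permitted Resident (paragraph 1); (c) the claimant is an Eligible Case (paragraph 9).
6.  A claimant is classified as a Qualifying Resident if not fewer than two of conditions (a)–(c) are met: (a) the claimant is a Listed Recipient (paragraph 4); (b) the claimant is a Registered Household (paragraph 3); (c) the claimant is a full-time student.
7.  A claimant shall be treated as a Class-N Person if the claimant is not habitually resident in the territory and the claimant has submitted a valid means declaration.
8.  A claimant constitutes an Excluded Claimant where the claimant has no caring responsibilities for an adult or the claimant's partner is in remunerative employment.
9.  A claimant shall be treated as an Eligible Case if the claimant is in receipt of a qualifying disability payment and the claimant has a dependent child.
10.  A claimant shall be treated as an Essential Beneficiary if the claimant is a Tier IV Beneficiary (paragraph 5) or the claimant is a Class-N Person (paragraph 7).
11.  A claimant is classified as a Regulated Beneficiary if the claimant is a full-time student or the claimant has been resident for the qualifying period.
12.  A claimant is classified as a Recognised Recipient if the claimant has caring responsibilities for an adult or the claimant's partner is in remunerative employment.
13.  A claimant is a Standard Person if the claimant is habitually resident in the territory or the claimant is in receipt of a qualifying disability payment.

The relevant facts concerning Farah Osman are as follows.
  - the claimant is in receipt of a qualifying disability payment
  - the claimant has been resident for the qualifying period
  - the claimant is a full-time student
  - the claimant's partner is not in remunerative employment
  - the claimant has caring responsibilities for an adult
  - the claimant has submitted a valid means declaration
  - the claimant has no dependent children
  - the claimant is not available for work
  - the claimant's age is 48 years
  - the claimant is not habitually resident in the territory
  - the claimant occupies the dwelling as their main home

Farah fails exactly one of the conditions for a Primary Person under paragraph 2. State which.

paragraph 12 — Recognised Recipient: [the claimant has caring responsibilities for an adult? yes] OR [the claimant's partner is in remunerative employment? no] → satisfied.
paragraph 1 — Permitted Resident: [the claimant is not a full-time student? no] AND [the claimant has a dependent child? no] AND [the claimant is available for work? no] → not satisfied.
paragraph 9 — Eligible Case: [the claimant is in receipt of a qualifying disability payment? yes] AND [the claimant has a dependent child? no] → not satisfied.
paragraph 5 — Tier IV Beneficiary: [Recognised Recipient (paragraph 12)? yes] AND [Permitted Resident (paragraph 1)? no] AND [Eligible Case (paragraph 9)? no] → not satisfied.
paragraph 7 — Class-N Person: [the claimant is not habitually resident in the territory? yes] AND [the claimant has submitted a valid means declaration? yes] → satisfied.
paragraph 10 — Essential Beneficiary: [Tier IV Beneficiary (paragraph 5)? no] OR [Class-N Person (paragraph 7)? yes] → satisfied.
paragraph 4 — Listed Recipient: the claimant is habitually resident in the territory? no; claimant's age: 48 years ≥ 54 years? no, so negated condition yes; the claimant is in receipt of a qualifying disability payment? yes — 2 of 3 hold (need ≥2) → satisfied.
paragraph 3 — Registered Household: [the claimant is not in receipt of a qualifying disability payment? no] AND [the claimant is available for work? no] → not satisfied.
paragraph 6 — Qualifying Resident: Listed Recipient (paragraph 4)? yes; Registered Household (paragraph 3)? no; the claimant is a full-time student? yes — 2 of 3 hold (need ≥2) → satisfied.
paragraph 2 — Primary Person: [the claimant has been resident for the qualifying period? yes] AND [not an Essential Beneficiary (paragraph 10)? no] AND [Qualifying Resident (paragraph 6)? yes] → not satisfied.

Essential Beneficiary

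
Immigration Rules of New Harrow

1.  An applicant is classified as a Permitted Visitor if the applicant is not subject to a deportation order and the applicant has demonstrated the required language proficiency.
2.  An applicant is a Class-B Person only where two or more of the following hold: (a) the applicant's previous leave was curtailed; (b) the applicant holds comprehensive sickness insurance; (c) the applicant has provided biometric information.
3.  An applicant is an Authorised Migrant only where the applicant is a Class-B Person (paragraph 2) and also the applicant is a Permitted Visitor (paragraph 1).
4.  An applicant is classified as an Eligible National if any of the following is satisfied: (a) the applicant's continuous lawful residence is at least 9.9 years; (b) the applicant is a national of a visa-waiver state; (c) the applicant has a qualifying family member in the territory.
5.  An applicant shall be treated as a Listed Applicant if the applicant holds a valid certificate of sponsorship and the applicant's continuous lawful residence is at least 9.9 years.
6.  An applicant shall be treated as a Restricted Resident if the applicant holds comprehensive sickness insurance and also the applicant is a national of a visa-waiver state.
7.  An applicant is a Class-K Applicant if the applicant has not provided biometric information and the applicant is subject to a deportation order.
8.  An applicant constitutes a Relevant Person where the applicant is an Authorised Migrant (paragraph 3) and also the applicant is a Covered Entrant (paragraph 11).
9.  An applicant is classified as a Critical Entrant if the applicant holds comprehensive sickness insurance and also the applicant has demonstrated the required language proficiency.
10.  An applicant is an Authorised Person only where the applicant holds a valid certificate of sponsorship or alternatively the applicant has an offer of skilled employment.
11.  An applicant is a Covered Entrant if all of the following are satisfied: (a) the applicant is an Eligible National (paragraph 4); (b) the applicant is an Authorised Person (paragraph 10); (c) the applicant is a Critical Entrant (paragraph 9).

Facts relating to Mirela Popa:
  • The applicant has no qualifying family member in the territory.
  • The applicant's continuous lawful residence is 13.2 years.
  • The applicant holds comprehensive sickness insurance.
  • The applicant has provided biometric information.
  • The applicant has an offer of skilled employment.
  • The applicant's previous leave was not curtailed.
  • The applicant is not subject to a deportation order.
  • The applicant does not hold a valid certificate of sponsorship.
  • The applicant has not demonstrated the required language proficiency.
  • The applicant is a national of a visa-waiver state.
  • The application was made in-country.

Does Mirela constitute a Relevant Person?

Under paragraph 2: the applicant's previous leave was curtailed? no; the applicant holds comprehensive sickness insurance? yes; the applicant has provided biometric information? yes — 2 of 3 hold (need ≥2) → satisfied.
Under paragraph 1: the applicant is not subject to a deportation order? yes; and the applicant has demonstrated the required language proficiency? no. So the applicant is not a Permitted Visitor.
Under paragraph 3: Class-B Person (paragraph 2)? yes; and Permitted Visitor (paragraph 1)? no. So the applicant is not an Authorised Migrant.
Under paragraph 4: applicant's continuous lawful residence: 13.2 years ≥ 9.9 years? yes; or the applicant is a national of a visa-waiver state? yes; or the applicant has a qualifying family member in the territory? no. So the applicant is an Eligible National.
Under paragraph 10: the applicant holds a valid certificate of sponsorship? no; or the applicant has an offer of skilled employment? yes. So the applicant is an Authorised Person.
Under paragraph 9: the applicant holds comprehensive sickness insurance? yes; and the applicant has demonstrated the required language proficiency? no. So the applicant is not a Critical Entrant.
Under paragraph 11: Eligible National (paragraph 4)? yes; and Authorised Person (paragraph 10)? yes; and Critical Entrant (paragraph 9)? no. So the applicant is not a Covered Entrant.
Under paragraph 8: Authorised Migrant (paragraph 3)? no; and Covered Entrant (paragraph 11)? no. So the applicant is not a Relevant Person.

No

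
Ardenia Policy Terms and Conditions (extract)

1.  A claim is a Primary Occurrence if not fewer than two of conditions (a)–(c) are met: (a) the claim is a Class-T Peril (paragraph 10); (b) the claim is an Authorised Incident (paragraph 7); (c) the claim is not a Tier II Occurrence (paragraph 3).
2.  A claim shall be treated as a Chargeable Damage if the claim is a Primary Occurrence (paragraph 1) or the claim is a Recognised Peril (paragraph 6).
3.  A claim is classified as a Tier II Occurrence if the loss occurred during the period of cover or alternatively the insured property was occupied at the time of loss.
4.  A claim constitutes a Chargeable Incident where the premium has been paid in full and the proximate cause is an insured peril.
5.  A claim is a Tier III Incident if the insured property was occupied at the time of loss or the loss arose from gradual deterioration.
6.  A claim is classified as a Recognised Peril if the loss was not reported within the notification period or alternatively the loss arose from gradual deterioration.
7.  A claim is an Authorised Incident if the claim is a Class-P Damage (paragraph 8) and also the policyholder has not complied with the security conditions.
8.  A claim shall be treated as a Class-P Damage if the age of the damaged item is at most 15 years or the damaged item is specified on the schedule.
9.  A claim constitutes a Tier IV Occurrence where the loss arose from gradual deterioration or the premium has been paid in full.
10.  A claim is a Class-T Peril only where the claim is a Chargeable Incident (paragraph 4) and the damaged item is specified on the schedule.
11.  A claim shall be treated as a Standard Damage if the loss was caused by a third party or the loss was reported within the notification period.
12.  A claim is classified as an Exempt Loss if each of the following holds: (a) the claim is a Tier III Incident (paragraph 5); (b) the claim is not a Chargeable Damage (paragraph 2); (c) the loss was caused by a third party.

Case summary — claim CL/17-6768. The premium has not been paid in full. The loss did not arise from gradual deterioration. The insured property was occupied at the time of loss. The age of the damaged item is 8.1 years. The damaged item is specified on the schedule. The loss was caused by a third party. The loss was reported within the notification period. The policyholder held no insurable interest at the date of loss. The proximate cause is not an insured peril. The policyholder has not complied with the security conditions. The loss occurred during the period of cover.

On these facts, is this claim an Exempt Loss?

Under paragraph 5: the insured property was occupied at the time of loss? yes; or the loss arose from gradual deterioration? no. So the claim is a Tier III Incident.
Under paragraph 4: the premium has been paid in full? no; and the proximate cause is an insured peril? no. So the claim is not a Chargeable Incident.
Under paragraph 10: Chargeable Incident (paragraph 4)? no; and the damaged item is specified on the schedule? yes. So the claim is not a Class-T Peril.
Under paragraph 8: age of the damaged item: 8.1 years ≤ 15 years? yes; or the damaged item is specified on the schedule? yes. So the claim is a Class-P Damage.
Under paragraph 7: Class-P Damage (paragraph 8)? yes; and the policyholder has not complied with the security conditions? yes. So the claim is an Authorised Incident.
Under paragraph 3: the loss occurred during the period of cover? yes; or the insured property was occupied at the time of loss? yes. So the claim is a Tier II Occurrence.
Under paragraph 1: Class-T Peril (paragraph 10)? no; Authorised Incident (paragraph 7)? yes; not a Tier II Occurrence (paragraph 3)? no — 1 of 3 hold (need ≥2) → not satisfied.
Under paragraph 6: the loss was not reported within the notification period? no; or the loss arose from gradual deterioration? no. So the claim is not a Recognised Peril.
Under paragraph 2: Primary Occurrence (paragraph 1)? no; or Recognised Peril (paragraph 6)? no. So the claim is not a Chargeable Damage.
Under paragraph 12: Tier III Incident (paragraph 5)? yes; and not a Chargeable Damage (paragraph 2)? yes; and the loss was caused by a third party? yes. So the claim is an Exempt Loss.

Yes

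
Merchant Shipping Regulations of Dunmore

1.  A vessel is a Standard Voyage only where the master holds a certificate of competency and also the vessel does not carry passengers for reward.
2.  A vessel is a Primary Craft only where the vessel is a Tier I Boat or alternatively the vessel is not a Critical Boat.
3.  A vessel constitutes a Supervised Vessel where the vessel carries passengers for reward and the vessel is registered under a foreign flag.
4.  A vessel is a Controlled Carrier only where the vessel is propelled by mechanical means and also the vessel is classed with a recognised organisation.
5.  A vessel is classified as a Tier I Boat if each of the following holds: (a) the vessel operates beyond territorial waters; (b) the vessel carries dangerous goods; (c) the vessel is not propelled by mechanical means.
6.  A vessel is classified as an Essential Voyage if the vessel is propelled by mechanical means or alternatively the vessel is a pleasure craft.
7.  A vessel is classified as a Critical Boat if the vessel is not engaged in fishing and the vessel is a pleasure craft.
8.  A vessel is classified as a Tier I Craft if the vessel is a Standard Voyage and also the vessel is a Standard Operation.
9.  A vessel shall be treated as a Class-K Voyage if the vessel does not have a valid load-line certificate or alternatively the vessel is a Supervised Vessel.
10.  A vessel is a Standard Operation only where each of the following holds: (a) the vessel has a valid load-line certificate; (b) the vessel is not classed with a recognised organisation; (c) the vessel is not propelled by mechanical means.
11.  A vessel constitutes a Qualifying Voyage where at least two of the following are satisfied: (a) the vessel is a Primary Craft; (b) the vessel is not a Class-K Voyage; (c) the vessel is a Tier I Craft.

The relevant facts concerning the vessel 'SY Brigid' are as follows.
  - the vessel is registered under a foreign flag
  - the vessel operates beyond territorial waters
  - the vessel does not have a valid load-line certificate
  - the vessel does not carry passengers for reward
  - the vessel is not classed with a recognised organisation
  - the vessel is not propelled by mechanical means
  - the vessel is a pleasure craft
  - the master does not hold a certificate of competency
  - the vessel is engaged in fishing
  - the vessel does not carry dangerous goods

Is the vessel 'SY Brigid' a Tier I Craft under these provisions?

Under paragraph 1: the master holds a certificate of competency? no; and the vessel does not carry passengers for reward? yes. So the vessel is not a Standard Voyage.
Under paragraph 10: the vessel has a valid load-line certificate? no; and the vessel is not classed with a recognised organisation? yes; and the vessel is not propelled by mechanical means? yes. So the vessel is not a Standard Operation.
Under paragraph 8: Standard Voyage (paragraph 1)? no; and Standard Operation (paragraph 10)? no. So the vessel is not a Tier I Craft.

No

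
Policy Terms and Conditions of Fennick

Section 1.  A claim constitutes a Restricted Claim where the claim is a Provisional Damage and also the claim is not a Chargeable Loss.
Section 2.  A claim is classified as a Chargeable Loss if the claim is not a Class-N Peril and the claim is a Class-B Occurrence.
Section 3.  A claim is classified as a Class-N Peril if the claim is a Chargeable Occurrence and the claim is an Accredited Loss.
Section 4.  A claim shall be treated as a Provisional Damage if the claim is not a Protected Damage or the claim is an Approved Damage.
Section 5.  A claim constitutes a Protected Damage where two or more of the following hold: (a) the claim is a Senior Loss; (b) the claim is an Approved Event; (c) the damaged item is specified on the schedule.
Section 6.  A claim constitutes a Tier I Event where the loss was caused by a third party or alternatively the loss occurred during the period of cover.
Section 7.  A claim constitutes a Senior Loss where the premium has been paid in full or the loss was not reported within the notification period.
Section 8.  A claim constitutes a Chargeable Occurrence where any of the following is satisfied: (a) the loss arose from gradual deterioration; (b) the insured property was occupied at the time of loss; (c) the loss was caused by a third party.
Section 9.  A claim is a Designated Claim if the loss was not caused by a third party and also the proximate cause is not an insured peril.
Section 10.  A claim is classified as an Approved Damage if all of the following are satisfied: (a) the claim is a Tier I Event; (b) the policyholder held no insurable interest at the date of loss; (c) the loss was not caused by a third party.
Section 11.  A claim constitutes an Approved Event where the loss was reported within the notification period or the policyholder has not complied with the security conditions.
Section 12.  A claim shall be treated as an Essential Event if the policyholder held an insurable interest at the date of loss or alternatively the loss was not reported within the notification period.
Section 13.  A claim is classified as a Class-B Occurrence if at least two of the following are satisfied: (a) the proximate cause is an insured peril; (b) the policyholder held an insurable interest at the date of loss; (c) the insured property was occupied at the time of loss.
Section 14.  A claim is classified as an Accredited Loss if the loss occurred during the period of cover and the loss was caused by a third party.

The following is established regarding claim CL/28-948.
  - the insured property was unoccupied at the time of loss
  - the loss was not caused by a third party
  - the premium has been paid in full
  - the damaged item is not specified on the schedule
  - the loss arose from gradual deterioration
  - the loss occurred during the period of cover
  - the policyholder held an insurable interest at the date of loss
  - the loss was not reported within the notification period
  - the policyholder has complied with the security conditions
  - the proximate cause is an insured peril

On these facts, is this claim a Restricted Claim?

No

section 7 — Senior Loss: [the premium has been paid in full? yes] OR [the loss was not reported within the notification period? yes] → satisfied.
section 11 — Approved Event: [the loss was reported within the notification period? no] OR [the policyholder has not complied with the security conditions? no] → not satisfied.
section 5 — Protected Damage: Senior Loss (section 7)? yes; Approved Event (section 11)? no; the damaged item is specified on the schedule? no — 1 of 3 hold (need ≥2) → not satisfied.
section 6 — Tier I Event: [the loss was caused by a third party? no] OR [the loss occurred during the period of cover? yes] → satisfied.
section 10 — Approved Damage: [Tier I Event (section 6)? yes] AND [the policyholder held no insurable interest at the date of loss? no] AND [the loss was not caused by a third party? yes] → not satisfied.
section 4 — Provisional Damage: [not a Protected Damage (section 5)? yes] OR [Approved Damage (section 10)? no] → satisfied.
section 8 — Chargeable Occurrence: [the loss arose from gradual deterioration? yes] OR [the insured property was occupied at the time of loss? no] OR [the loss was caused by a third party? no] → satisfied.
section 14 — Accredited Loss: [the loss occurred during the period of cover? yes] AND [the loss was caused by a third party? no] → not satisfied.
section 3 — Class-N Peril: [Chargeable Occurrence (section 8)? yes] AND [Accredited Loss (section 14)? no] → not satisfied.
section 13 — Class-B Occurrence: the proximate cause is an insured peril? yes; the policyholder held an insurable interest at the date of loss? yes; the insured property was occupied at the time of loss? no — 2 of 3 hold (need ≥2) → satisfied.
section 2 — Chargeable Loss: [not a Class-N Peril (section 3)? yes] AND [Class-B Occurrence (section 13)? yes] → satisfied.
section 1 — Restricted Claim: [Provisional Damage (section 4)? yes] AND [not a Chargeable Loss (section 2)? no] → not satisfied.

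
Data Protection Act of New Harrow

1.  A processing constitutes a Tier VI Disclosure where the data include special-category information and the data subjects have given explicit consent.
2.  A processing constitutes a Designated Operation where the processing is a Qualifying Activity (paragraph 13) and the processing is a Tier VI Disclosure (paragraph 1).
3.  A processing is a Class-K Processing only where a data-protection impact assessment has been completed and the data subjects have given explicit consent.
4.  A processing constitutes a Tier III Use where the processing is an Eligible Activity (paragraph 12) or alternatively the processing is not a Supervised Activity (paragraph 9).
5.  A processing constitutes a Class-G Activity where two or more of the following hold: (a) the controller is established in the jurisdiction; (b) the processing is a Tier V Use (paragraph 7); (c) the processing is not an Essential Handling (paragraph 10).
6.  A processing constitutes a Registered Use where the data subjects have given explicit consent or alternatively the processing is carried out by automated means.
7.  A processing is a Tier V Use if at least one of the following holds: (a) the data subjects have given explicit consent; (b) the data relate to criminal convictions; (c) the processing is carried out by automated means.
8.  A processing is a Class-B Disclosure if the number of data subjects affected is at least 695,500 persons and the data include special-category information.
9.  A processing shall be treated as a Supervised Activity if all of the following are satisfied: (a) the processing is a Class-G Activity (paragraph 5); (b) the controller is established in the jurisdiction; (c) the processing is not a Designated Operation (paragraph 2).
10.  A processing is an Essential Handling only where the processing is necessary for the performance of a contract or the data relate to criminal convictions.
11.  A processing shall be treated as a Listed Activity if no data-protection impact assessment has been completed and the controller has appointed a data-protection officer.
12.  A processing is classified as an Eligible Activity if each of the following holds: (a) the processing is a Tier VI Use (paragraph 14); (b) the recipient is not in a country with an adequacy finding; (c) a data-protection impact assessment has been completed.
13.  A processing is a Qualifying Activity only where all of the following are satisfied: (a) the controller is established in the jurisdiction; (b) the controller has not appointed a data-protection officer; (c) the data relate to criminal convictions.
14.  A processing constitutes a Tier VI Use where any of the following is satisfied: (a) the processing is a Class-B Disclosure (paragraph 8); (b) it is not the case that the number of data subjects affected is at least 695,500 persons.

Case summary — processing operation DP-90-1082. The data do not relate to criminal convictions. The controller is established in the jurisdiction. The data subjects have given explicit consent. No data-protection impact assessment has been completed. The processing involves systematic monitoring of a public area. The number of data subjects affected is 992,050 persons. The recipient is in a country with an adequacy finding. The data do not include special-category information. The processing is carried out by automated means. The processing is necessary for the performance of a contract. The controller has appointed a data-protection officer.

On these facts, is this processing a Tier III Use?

paragraph 8 — Class-B Disclosure: [number of data subjects affected: 992,050 persons ≥ 695,500 persons? yes] AND [the data include special-category information? no] → not satisfied.
paragraph 14 — Tier VI Use: [Class-B Disclosure (paragraph 8)? no] OR [number of data subjects affected: 992,050 persons ≥ 695,500 persons? yes, so negated condition no] → not satisfied.
paragraph 12 — Eligible Activity: [Tier VI Use (paragraph 14)? no] AND [the recipient is not in a country with an adequacy finding? no] AND [a data-protection impact assessment has been completed? no] → not satisfied.
paragraph 7 — Tier V Use: [the data subjects have given explicit consent? yes] OR [the data relate to criminal convictions? no] OR [the processing is carried out by automated means? yes] → satisfied.
paragraph 10 — Essential Handling: [the processing is necessary for the performance of a contract? yes] OR [the data relate to criminal convictions? no] → satisfied.
paragraph 5 — Class-G Activity: the controller is established in the jurisdiction? yes; Tier V Use (paragraph 7)? yes; not an Essential Handling (paragraph 10)? no — 2 of 3 hold (need ≥2) → satisfied.
paragraph 13 — Qualifying Activity: [the controller is established in the jurisdiction? yes] AND [the controller has not appointed a data-protection officer? no] AND [the data relate to criminal convictions? no] → not satisfied.
paragraph 1 — Tier VI Disclosure: [the data include special-category information? no] AND [the data subjects have given explicit consent? yes] → not satisfied.
paragraph 2 — Designated Operation: [Qualifying Activity (paragraph 13)? no] AND [Tier VI Disclosure (paragraph 1)? no] → not satisfied.
paragraph 9 — Supervised Activity: [Class-G Activity (paragraph 5)? yes] AND [the controller is established in the jurisdiction? yes] AND [not a Designated Operation (paragraph 2)? yes] → satisfied.
paragraph 4 — Tier III Use: [Eligible Activity (paragraph 12)? no] OR [not a Supervised Activity (paragraph 9)? no] → not satisfied.

No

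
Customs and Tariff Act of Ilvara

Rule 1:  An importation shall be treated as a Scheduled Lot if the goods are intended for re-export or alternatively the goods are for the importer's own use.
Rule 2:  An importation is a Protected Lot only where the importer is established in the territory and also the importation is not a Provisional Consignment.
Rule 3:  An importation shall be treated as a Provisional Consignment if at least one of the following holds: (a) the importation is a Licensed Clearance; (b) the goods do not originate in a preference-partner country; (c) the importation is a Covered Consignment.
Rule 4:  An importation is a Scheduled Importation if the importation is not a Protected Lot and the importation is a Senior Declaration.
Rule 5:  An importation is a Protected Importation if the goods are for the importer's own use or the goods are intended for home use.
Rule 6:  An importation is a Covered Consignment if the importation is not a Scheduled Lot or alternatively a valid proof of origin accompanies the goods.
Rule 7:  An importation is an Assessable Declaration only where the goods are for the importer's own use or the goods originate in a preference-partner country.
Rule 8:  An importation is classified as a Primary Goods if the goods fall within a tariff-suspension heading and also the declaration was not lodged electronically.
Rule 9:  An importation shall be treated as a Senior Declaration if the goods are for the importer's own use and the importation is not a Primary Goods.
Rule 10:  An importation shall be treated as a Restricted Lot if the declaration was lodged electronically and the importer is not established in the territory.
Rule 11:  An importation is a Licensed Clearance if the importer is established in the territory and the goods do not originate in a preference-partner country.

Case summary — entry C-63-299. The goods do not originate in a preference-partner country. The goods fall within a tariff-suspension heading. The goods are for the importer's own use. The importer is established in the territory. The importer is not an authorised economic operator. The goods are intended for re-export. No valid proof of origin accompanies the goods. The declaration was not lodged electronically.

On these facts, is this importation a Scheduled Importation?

No

rule 11 — Licensed Clearance: [the importer is established in the territory? yes] AND [the goods do not originate in a preference-partner country? yes] → satisfied.
rule 1 — Scheduled Lot: [the goods are intended for re-export? yes] OR [the goods are for the importer's own use? yes] → satisfied.
rule 6 — Covered Consignment: [not a Scheduled Lot (rule 1)? no] OR [a valid proof of origin accompanies the goods? no] → not satisfied.
rule 3 — Provisional Consignment: [Licensed Clearance (rule 11)? yes] OR [the goods do not originate in a preference-partner country? yes] OR [Covered Consignment (rule 6)? no] → satisfied.
rule 2 — Protected Lot: [the importer is established in the territory? yes] AND [not a Provisional Consignment (rule 3)? no] → not satisfied.
rule 8 — Primary Goods: [the goods fall within a tariff-suspension heading? yes] AND [the declaration was not lodged electronically? yes] → satisfied.
rule 9 — Senior Declaration: [the goods are for the importer's own use? yes] AND [not a Primary Goods (rule 8)? no] → not satisfied.
rule 4 — Scheduled Importation: [not a Protected Lot (rule 2)? yes] AND [Senior Declaration (rule 9)? no] → not satisfied.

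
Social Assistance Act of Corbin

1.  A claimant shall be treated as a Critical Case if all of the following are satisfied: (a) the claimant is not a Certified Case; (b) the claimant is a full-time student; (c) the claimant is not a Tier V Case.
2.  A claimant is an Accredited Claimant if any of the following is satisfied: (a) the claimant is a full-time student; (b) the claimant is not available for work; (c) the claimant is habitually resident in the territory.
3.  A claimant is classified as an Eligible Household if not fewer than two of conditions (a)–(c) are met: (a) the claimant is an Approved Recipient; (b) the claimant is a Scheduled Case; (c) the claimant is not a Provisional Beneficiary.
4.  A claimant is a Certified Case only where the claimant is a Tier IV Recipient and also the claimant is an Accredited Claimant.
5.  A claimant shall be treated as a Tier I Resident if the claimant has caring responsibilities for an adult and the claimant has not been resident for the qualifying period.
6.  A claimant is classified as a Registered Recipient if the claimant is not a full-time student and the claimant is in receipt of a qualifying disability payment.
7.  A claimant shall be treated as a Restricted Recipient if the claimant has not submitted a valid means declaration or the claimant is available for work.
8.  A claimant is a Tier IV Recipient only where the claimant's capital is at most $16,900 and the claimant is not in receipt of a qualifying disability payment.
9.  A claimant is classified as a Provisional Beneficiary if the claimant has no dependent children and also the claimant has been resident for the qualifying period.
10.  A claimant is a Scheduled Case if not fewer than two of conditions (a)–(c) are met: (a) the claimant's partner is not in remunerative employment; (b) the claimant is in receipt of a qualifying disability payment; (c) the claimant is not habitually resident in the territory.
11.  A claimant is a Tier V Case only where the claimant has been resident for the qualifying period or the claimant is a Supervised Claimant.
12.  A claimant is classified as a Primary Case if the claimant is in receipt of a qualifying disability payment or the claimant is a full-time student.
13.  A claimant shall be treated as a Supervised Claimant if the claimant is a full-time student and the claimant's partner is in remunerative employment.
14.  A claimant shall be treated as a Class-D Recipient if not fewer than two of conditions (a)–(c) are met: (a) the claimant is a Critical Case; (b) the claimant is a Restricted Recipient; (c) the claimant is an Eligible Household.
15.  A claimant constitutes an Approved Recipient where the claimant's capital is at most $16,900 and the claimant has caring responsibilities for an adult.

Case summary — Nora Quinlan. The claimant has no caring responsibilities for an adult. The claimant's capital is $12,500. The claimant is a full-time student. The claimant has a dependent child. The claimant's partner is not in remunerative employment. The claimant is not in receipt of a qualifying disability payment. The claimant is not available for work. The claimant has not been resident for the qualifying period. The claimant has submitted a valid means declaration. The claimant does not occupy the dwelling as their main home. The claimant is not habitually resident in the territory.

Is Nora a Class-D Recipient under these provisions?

No

paragraph 8 — Tier IV Recipient: [claimant's capital: $12,500 ≤ $16,900? yes] AND [the claimant is not in receipt of a qualifying disability payment? yes] → satisfied.
paragraph 2 — Accredited Claimant: [the claimant is a full-time student? yes] OR [the claimant is not available for work? yes] OR [the claimant is habitually resident in the territory? no] → satisfied.
paragraph 4 — Certified Case: [Tier IV Recipient (paragraph 8)? yes] AND [Accredited Claimant (paragraph 2)? yes] → satisfied.
paragraph 13 — Supervised Claimant: [the claimant is a full-time student? yes] AND [the claimant's partner is in remunerative employment? no] → not satisfied.
paragraph 11 — Tier V Case: [the claimant has been resident for the qualifying period? no] OR [Supervised Claimant (paragraph 13)? no] → not satisfied.
paragraph 1 — Critical Case: [not a Certified Case (paragraph 4)? no] AND [the claimant is a full-time student? yes] AND [not a Tier V Case (paragraph 11)? yes] → not satisfied.
paragraph 7 — Restricted Recipient: [the claimant has not submitted a valid means declaration? no] OR [the claimant is available for work? no] → not satisfied.
paragraph 15 — Approved Recipient: [claimant's capital: $12,500 ≤ $16,900? yes] AND [the claimant has caring responsibilities for an adult? no] → not satisfied.
paragraph 10 — Scheduled Case: the claimant's partner is not in remunerative employment? yes; the claimant is in receipt of a qualifying disability payment? no; the claimant is not habitually resident in the territory? yes — 2 of 3 hold (need ≥2) → satisfied.
paragraph 9 — Provisional Beneficiary: [the claimant has no dependent children? no] AND [the claimant has been resident for the qualifying period? no] → not satisfied.
paragraph 3 — Eligible Household: Approved Recipient (paragraph 15)? no; Scheduled Case (paragraph 10)? yes; not a Provisional Beneficiary (paragraph 9)? yes — 2 of 3 hold (need ≥2) → satisfied.
paragraph 14 — Class-D Recipient: Critical Case (paragraph 1)? no; Restricted Recipient (paragraph 7)? no; Eligible Household (paragraph 3)? yes — 1 of 3 hold (need ≥2) → not satisfied.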